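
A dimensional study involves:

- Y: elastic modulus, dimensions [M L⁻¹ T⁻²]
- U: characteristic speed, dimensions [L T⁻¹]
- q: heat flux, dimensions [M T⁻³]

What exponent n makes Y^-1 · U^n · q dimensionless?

-1

Balance the L exponent: (1)·n from U, plus −(-1) + (0) = 1 from the rest, must sum to zero.
n + 1 = 0, so n = -1.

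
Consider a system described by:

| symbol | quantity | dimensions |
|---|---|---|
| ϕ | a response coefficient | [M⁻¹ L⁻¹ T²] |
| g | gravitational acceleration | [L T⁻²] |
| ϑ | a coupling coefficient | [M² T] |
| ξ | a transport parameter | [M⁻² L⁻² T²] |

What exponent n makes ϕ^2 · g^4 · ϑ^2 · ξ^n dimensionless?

1

Balance the M exponent: (-2)·n from ξ, plus 2·(-1) + 4·(0) + 2·(2) = 2 from the rest, must sum to zero.
-2n + 2 = 0, so n = 1.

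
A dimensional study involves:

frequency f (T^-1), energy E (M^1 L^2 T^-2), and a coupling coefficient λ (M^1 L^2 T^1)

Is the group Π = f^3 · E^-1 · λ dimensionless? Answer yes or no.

yes

Sum the exponent of each base dimension across the product:
  M: 3·[f]_M − [E]_M + [λ]_M = 3·(0) − (1) + (1) = 0
  L: 3·[f]_L − [E]_L + [λ]_L = 3·(0) − (2) + (2) = 0
  T: 3·[f]_T − [E]_T + [λ]_T = 3·(-1) − (-2) + (1) = 0
All base exponents vanish — dimensionless.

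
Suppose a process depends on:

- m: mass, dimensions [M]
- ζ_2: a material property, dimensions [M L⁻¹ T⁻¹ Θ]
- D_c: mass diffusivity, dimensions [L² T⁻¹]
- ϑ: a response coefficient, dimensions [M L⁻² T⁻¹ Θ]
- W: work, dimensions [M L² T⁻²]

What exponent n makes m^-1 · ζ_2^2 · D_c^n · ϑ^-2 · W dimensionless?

Balance the L exponent: (2)·n from D_c, plus −(0) + 2·(-1) − 2·(-2) + (2) = 4 from the rest, must sum to zero.
2n + 4 = 0, so n = -2.

-2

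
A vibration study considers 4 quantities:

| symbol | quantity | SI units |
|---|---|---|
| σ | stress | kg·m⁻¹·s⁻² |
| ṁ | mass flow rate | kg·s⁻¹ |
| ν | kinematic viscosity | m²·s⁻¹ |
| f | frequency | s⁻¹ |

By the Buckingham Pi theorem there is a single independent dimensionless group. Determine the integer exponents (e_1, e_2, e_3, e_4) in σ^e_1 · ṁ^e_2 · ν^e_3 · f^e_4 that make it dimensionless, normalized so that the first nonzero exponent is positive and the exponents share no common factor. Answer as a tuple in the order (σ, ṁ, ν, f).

(2, -2, 1, -3)

M: e_1·(1) + e_2·(1) + e_3·(0) + e_4·(0) = 0
L: e_1·(-1) + e_2·(0) + e_3·(2) + e_4·(0) = 0
T: e_1·(-2) + e_2·(-1) + e_3·(-1) + e_4·(-1) = 0
Solving this homogeneous linear system for the smallest-integer solution (first nonzero entry positive) gives (2, -2, 1, -3).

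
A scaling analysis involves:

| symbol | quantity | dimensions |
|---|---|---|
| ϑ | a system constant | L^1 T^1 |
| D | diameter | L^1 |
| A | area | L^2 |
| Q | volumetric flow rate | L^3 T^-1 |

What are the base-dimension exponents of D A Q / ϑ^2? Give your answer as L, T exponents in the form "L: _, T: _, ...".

L: 4, T: -3

Collect each base-dimension exponent across the product:
  L: −2·(1) + (1) + (2) + (3) = 4
  T: −2·(1) + (0) + (0) + (-1) = -3
So the dimensions are [L⁴ T⁻³].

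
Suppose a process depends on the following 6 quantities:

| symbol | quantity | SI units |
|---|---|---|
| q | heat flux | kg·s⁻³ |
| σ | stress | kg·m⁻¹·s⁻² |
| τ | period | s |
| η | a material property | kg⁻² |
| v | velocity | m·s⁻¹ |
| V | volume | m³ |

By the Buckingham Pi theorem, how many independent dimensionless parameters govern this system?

3

There are 6 variables and 3 base dimensions (M, L, T).
The dimension matrix has rank 3.
Independent dimensionless groups: 6 − 3 = 3.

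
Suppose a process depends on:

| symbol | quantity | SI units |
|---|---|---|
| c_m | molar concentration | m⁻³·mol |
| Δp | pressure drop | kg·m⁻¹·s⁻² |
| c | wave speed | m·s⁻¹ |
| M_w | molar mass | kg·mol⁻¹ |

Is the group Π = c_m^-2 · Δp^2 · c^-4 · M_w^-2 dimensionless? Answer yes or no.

Sum the exponent of each base dimension across the product:
  M: −2·[c_m]_M + 2·[Δp]_M − 4·[c]_M − 2·[M_w]_M = −2·(0) + 2·(1) − 4·(0) − 2·(1) = 0
  L: −2·[c_m]_L + 2·[Δp]_L − 4·[c]_L − 2·[M_w]_L = −2·(-3) + 2·(-1) − 4·(1) − 2·(0) = 0
  T: −2·[c_m]_T + 2·[Δp]_T − 4·[c]_T − 2·[M_w]_T = −2·(0) + 2·(-2) − 4·(-1) − 2·(0) = 0
  N: −2·[c_m]_N + 2·[Δp]_N − 4·[c]_N − 2·[M_w]_N = −2·(1) + 2·(0) − 4·(0) − 2·(-1) = 0
All base exponents vanish — dimensionless.

yes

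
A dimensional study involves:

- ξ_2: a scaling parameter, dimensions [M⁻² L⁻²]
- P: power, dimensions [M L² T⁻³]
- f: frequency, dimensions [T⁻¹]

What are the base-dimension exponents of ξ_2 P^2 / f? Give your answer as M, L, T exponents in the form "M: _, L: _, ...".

Collect each base-dimension exponent across the product:
  M: (-2) + 2·(1) − (0) = 0
  L: (-2) + 2·(2) − (0) = 2
  T: (0) + 2·(-3) − (-1) = -5
So the dimensions are [L² T⁻⁵].

M: 0, L: 2, T: -5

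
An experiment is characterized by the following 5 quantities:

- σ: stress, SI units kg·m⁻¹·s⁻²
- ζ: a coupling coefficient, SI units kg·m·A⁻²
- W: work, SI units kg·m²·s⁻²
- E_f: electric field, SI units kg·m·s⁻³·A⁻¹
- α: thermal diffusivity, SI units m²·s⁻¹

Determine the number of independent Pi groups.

1

There are 5 variables and 4 base dimensions (M, L, T, I).
The dimension matrix has rank 4.
Independent dimensionless groups: 5 − 4 = 1.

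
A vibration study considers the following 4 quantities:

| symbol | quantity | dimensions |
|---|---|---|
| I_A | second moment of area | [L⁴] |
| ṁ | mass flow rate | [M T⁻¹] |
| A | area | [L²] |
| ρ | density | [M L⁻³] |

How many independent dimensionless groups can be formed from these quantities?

1

There are 4 variables and 3 base dimensions (M, L, T).
The dimension matrix has rank 3.
Independent dimensionless groups: 4 − 3 = 1.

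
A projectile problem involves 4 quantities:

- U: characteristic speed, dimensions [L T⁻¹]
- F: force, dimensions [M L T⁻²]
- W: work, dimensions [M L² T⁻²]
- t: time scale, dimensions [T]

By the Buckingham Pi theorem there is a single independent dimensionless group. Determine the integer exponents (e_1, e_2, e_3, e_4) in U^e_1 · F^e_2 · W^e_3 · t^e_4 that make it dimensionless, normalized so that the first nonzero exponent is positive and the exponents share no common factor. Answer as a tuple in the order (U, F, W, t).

(1, 1, -1, 1)

M: e_1·(0) + e_2·(1) + e_3·(1) + e_4·(0) = 0
L: e_1·(1) + e_2·(1) + e_3·(2) + e_4·(0) = 0
T: e_1·(-1) + e_2·(-2) + e_3·(-2) + e_4·(1) = 0
Solving this homogeneous linear system for the smallest-integer solution (first nonzero entry positive) gives (1, 1, -1, 1).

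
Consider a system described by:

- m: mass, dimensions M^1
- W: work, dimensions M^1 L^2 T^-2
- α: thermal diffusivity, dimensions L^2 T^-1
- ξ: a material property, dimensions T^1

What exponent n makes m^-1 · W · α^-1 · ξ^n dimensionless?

Balance the T exponent: (1)·n from ξ, plus −(0) + (-2) − (-1) = -1 from the rest, must sum to zero.
n − 1 = 0, so n = 1.

1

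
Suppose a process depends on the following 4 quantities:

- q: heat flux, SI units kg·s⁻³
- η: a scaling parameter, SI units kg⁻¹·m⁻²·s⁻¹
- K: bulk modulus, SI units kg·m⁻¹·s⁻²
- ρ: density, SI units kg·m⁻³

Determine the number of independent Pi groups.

1

There are 4 variables and 3 base dimensions (M, L, T).
The dimension matrix has rank 3.
Independent dimensionless groups: 4 − 3 = 1.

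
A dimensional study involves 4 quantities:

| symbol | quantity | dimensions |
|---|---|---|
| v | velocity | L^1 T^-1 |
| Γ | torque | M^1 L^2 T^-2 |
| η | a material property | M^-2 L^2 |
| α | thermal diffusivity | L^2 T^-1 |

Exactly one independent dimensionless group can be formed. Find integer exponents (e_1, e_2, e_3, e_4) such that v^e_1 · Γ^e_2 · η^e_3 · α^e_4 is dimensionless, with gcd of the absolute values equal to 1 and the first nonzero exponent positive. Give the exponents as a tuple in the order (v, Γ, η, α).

(2, -2, -1, 2)

M: e_1·(0) + e_2·(1) + e_3·(-2) + e_4·(0) = 0
L: e_1·(1) + e_2·(2) + e_3·(2) + e_4·(2) = 0
T: e_1·(-1) + e_2·(-2) + e_3·(0) + e_4·(-1) = 0
Solving this homogeneous linear system for the smallest-integer solution (first nonzero entry positive) gives (2, -2, -1, 2).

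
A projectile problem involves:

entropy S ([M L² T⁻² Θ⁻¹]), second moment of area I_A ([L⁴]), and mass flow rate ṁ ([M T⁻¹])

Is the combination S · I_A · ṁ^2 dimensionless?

Sum the exponent of each base dimension across the product:
  M: [S]_M + [I_A]_M + 2·[ṁ]_M = (1) + (0) + 2·(1) = 3
  L: [S]_L + [I_A]_L + 2·[ṁ]_L = (2) + (4) + 2·(0) = 6
  T: [S]_T + [I_A]_T + 2·[ṁ]_T = (-2) + (0) + 2·(-1) = -4
  Θ: [S]_Θ + [I_A]_Θ + 2·[ṁ]_Θ = (-1) + (0) + 2·(0) = -1
Net dimensions [M³ L⁶ T⁻⁴ Θ⁻¹] ≠ [1] — not dimensionless.

no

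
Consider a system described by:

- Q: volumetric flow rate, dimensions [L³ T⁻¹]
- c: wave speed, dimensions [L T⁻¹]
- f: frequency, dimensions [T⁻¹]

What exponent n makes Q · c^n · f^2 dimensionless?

-3

Balance the L exponent: (1)·n from c, plus (3) + 2·(0) = 3 from the rest, must sum to zero.
n + 3 = 0, so n = -3.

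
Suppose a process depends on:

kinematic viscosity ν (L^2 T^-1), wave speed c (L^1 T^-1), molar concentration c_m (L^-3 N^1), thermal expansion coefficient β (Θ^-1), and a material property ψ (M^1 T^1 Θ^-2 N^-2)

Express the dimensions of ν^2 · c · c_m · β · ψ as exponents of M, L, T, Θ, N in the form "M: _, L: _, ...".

Collect each base-dimension exponent across the product:
  M: 2·(0) + (0) + (0) + (0) + (1) = 1
  L: 2·(2) + (1) + (-3) + (0) + (0) = 2
  T: 2·(-1) + (-1) + (0) + (0) + (1) = -2
  Θ: 2·(0) + (0) + (0) + (-1) + (-2) = -3
  N: 2·(0) + (0) + (1) + (0) + (-2) = -1
So the dimensions are [M L² T⁻² Θ⁻³ N⁻¹].

M: 1, L: 2, T: -2, Θ: -3, N: -1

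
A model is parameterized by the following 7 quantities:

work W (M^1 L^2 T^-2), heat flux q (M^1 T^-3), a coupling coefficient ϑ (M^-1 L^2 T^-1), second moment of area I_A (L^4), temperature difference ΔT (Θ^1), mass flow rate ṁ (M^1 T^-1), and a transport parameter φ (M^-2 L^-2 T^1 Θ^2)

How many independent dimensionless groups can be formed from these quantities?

There are 7 variables and 4 base dimensions (M, L, T, Θ).
The dimension matrix has rank 4.
Independent dimensionless groups: 7 − 4 = 3.

3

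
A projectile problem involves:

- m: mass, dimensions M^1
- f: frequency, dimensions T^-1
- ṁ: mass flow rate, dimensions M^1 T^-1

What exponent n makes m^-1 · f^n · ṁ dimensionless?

-1

Balance the T exponent: (-1)·n from f, plus −(0) + (-1) = -1 from the rest, must sum to zero.
−n − 1 = 0, so n = -1.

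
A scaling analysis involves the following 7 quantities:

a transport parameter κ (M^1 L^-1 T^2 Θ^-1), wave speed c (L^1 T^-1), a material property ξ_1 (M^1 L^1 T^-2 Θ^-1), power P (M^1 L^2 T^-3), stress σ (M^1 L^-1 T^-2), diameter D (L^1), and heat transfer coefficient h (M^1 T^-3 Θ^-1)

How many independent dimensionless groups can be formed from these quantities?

3

There are 7 variables and 4 base dimensions (M, L, T, Θ).
The dimension matrix has rank 4.
Independent dimensionless groups: 7 − 4 = 3.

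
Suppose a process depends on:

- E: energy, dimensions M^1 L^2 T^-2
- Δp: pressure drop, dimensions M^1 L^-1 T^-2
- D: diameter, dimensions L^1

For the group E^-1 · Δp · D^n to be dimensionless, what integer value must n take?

Balance the L exponent: (1)·n from D, plus −(2) + (-1) = -3 from the rest, must sum to zero.
n − 3 = 0, so n = 3.

3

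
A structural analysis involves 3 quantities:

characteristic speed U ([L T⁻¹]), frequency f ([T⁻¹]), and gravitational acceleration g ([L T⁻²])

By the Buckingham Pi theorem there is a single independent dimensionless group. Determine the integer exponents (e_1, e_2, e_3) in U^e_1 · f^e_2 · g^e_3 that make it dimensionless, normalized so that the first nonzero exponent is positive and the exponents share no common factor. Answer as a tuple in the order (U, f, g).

L: e_1·(1) + e_2·(0) + e_3·(1) = 0
T: e_1·(-1) + e_2·(-1) + e_3·(-2) = 0
Solving this homogeneous linear system for the smallest-integer solution (first nonzero entry positive) gives (1, 1, -1).

(1, 1, -1)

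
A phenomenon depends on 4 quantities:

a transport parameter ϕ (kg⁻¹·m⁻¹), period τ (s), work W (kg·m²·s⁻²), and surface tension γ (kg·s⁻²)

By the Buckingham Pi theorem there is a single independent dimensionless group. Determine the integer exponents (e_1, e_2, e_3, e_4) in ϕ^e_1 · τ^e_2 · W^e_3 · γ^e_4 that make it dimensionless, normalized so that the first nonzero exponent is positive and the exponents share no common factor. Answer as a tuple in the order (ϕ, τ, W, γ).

M: e_1·(-1) + e_2·(0) + e_3·(1) + e_4·(1) = 0
L: e_1·(-1) + e_2·(0) + e_3·(2) + e_4·(0) = 0
T: e_1·(0) + e_2·(1) + e_3·(-2) + e_4·(-2) = 0
Solving this homogeneous linear system for the smallest-integer solution (first nonzero entry positive) gives (2, 4, 1, 1).

(2, 4, 1, 1)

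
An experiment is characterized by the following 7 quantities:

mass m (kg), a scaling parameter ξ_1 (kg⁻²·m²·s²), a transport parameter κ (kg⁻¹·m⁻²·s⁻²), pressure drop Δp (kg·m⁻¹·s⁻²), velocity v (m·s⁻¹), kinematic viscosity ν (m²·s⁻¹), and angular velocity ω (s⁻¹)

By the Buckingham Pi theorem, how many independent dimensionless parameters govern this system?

4

There are 7 variables and 3 base dimensions (M, L, T).
The dimension matrix has rank 3.
Independent dimensionless groups: 7 − 3 = 4.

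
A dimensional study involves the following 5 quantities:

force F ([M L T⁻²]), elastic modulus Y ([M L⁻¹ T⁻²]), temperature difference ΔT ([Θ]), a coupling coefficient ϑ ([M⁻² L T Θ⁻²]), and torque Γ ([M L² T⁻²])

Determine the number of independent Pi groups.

1

There are 5 variables and 4 base dimensions (M, L, T, Θ).
The dimension matrix has rank 4.
Independent dimensionless groups: 5 − 4 = 1.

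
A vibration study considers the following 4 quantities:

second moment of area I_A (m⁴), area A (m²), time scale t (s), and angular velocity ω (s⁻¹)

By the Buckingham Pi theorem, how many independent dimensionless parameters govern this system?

There are 4 variables and 2 base dimensions (L, T).
The dimension matrix has rank 2.
Independent dimensionless groups: 4 − 2 = 2.

2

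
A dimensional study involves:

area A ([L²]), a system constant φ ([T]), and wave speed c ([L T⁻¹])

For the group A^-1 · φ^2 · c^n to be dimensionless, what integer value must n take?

2

Balance the L exponent: (1)·n from c, plus −(2) + 2·(0) = -2 from the rest, must sum to zero.
n − 2 = 0, so n = 2.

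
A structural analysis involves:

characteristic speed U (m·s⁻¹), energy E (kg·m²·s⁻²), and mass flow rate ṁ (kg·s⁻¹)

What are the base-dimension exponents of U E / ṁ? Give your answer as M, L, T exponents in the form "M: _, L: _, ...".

Collect each base-dimension exponent across the product:
  M: (0) + (1) − (1) = 0
  L: (1) + (2) − (0) = 3
  T: (-1) + (-2) − (-1) = -2
So the dimensions are [L³ T⁻²].

M: 0, L: 3, T: -2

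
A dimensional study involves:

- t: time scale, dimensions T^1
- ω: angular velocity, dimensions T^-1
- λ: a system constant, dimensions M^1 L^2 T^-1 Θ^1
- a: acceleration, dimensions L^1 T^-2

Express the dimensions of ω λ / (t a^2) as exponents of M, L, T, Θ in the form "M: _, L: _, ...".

M: 1, L: 0, T: 1, Θ: 1

Collect each base-dimension exponent across the product:
  M: −(0) + (0) + (1) − 2·(0) = 1
  L: −(0) + (0) + (2) − 2·(1) = 0
  T: −(1) + (-1) + (-1) − 2·(-2) = 1
  Θ: −(0) + (0) + (1) − 2·(0) = 1
So the dimensions are [M T Θ].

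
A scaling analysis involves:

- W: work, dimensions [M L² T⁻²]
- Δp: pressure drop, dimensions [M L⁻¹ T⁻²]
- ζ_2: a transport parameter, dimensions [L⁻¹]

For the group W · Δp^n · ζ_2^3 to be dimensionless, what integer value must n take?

Balance the M exponent: (1)·n from Δp, plus (1) + 3·(0) = 1 from the rest, must sum to zero.
n + 1 = 0, so n = -1.

-1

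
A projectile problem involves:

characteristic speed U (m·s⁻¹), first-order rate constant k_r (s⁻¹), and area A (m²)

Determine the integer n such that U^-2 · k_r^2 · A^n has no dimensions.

Balance the L exponent: (2)·n from A, plus −2·(1) + 2·(0) = -2 from the rest, must sum to zero.
2n − 2 = 0, so n = 1.

1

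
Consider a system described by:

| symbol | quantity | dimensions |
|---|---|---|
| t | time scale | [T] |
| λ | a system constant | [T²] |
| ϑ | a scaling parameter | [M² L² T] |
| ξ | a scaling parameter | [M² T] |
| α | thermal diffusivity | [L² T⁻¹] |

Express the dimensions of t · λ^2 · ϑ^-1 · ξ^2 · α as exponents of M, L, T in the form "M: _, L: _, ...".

Collect each base-dimension exponent across the product:
  M: (0) + 2·(0) − (2) + 2·(2) + (0) = 2
  L: (0) + 2·(0) − (2) + 2·(0) + (2) = 0
  T: (1) + 2·(2) − (1) + 2·(1) + (-1) = 5
So the dimensions are [M² T⁵].

M: 2, L: 0, T: 5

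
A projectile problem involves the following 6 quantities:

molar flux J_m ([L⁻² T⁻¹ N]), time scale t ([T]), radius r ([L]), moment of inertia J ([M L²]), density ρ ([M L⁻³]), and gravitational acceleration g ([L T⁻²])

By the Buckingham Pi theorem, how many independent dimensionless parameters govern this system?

2

There are 6 variables and 4 base dimensions (M, L, T, N).
The dimension matrix has rank 4.
Independent dimensionless groups: 6 − 4 = 2.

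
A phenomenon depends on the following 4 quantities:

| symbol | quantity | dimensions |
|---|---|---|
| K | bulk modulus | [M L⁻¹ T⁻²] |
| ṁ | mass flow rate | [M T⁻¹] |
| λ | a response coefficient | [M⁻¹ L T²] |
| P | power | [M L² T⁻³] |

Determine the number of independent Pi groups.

1

There are 4 variables and 3 base dimensions (M, L, T).
The dimension matrix has rank 3.
Independent dimensionless groups: 4 − 3 = 1.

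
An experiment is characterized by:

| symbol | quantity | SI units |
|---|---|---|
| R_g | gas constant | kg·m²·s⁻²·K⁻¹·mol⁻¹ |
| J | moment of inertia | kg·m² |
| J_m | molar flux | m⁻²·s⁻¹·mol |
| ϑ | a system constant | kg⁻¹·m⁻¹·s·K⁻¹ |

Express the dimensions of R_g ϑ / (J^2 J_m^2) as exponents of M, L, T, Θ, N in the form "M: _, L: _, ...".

Collect each base-dimension exponent across the product:
  M: (1) − 2·(1) − 2·(0) + (-1) = -2
  L: (2) − 2·(2) − 2·(-2) + (-1) = 1
  T: (-2) − 2·(0) − 2·(-1) + (1) = 1
  Θ: (-1) − 2·(0) − 2·(0) + (-1) = -2
  N: (-1) − 2·(0) − 2·(1) + (0) = -3
So the dimensions are [M⁻² L T Θ⁻² N⁻³].

M: -2, L: 1, T: 1, Θ: -2, N: -3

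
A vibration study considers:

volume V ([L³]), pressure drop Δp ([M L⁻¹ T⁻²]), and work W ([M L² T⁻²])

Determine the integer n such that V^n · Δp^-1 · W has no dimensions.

-1

Balance the L exponent: (3)·n from V, plus −(-1) + (2) = 3 from the rest, must sum to zero.
3n + 3 = 0, so n = -1.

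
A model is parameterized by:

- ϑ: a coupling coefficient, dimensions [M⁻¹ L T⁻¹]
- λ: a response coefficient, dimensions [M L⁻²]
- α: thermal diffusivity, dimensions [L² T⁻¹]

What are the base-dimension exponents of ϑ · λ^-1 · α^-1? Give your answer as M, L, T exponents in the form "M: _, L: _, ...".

M: -2, L: 1, T: 0

Collect each base-dimension exponent across the product:
  M: (-1) − (1) − (0) = -2
  L: (1) − (-2) − (2) = 1
  T: (-1) − (0) − (-1) = 0
So the dimensions are [M⁻² L].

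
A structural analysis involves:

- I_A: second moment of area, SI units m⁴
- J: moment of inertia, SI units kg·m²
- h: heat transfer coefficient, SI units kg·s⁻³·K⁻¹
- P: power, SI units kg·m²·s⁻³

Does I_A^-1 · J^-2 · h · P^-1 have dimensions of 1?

no

Sum the exponent of each base dimension across the product:
  M: −[I_A]_M − 2·[J]_M + [h]_M − [P]_M = −(0) − 2·(1) + (1) − (1) = -2
  L: −[I_A]_L − 2·[J]_L + [h]_L − [P]_L = −(4) − 2·(2) + (0) − (2) = -10
  T: −[I_A]_T − 2·[J]_T + [h]_T − [P]_T = −(0) − 2·(0) + (-3) − (-3) = 0
  Θ: −[I_A]_Θ − 2·[J]_Θ + [h]_Θ − [P]_Θ = −(0) − 2·(0) + (-1) − (0) = -1
Net dimensions [M⁻² L⁻¹⁰ Θ⁻¹] ≠ [1] — not dimensionless.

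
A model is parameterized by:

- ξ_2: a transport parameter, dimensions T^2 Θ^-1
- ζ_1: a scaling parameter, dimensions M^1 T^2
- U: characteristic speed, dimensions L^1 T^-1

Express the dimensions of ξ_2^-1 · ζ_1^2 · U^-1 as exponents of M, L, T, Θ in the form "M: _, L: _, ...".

M: 2, L: -1, T: 3, Θ: 1

Collect each base-dimension exponent across the product:
  M: −(0) + 2·(1) − (0) = 2
  L: −(0) + 2·(0) − (1) = -1
  T: −(2) + 2·(2) − (-1) = 3
  Θ: −(-1) + 2·(0) − (0) = 1
So the dimensions are [M² L⁻¹ T³ Θ].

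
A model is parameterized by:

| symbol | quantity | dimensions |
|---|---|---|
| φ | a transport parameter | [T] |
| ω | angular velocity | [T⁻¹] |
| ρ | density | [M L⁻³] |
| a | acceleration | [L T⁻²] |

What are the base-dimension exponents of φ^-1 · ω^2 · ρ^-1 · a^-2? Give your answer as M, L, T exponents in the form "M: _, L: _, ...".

Collect each base-dimension exponent across the product:
  M: −(0) + 2·(0) − (1) − 2·(0) = -1
  L: −(0) + 2·(0) − (-3) − 2·(1) = 1
  T: −(1) + 2·(-1) − (0) − 2·(-2) = 1
So the dimensions are [M⁻¹ L T].

M: -1, L: 1, T: 1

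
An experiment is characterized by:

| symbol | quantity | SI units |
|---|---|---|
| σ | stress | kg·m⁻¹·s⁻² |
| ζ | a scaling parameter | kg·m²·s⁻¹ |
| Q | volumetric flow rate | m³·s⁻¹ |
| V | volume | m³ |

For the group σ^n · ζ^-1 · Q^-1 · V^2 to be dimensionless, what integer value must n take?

1

Balance the M exponent: (1)·n from σ, plus −(1) − (0) + 2·(0) = -1 from the rest, must sum to zero.
n − 1 = 0, so n = 1.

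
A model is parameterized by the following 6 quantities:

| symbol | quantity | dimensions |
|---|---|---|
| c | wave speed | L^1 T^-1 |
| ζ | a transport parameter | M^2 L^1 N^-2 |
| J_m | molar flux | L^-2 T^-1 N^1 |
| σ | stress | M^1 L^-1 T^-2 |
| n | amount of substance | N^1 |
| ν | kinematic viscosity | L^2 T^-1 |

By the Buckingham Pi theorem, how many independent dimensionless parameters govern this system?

There are 6 variables and 4 base dimensions (M, L, T, N).
The dimension matrix has rank 4.
Independent dimensionless groups: 6 − 4 = 2.

2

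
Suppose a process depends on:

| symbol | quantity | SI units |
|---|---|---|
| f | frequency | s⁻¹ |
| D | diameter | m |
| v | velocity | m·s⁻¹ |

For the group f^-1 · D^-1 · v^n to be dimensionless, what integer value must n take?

Balance the L exponent: (1)·n from v, plus −(0) − (1) = -1 from the rest, must sum to zero.
n − 1 = 0, so n = 1.

1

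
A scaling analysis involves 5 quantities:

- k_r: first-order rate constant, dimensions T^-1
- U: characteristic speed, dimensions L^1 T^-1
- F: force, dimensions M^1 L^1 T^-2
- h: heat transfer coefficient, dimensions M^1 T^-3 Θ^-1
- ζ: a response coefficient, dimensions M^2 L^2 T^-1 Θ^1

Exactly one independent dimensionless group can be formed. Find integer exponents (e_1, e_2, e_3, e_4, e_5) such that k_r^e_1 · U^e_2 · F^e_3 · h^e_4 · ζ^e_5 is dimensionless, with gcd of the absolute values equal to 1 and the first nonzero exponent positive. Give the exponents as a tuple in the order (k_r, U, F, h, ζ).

M: e_1·(0) + e_2·(0) + e_3·(1) + e_4·(1) + e_5·(2) = 0
L: e_1·(0) + e_2·(1) + e_3·(1) + e_4·(0) + e_5·(2) = 0
T: e_1·(-1) + e_2·(-1) + e_3·(-2) + e_4·(-3) + e_5·(-1) = 0
Θ: e_1·(0) + e_2·(0) + e_3·(0) + e_4·(-1) + e_5·(1) = 0
Solving this homogeneous linear system for the smallest-integer solution (first nonzero entry positive) gives (1, 1, -3, 1, 1).

(1, 1, -3, 1, 1)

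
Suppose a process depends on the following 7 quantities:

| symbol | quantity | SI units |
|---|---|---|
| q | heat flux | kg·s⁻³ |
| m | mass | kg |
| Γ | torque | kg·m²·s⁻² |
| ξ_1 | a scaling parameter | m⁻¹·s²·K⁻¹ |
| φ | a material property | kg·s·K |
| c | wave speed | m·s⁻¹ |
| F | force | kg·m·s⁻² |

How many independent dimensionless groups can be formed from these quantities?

There are 7 variables and 4 base dimensions (M, L, T, Θ).
The dimension matrix has rank 4.
Independent dimensionless groups: 7 − 4 = 3.

3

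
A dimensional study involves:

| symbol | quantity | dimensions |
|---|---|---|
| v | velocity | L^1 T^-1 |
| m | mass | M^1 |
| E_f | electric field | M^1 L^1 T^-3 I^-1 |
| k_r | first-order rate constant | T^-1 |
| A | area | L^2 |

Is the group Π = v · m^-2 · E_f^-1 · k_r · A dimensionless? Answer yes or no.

no

Sum the exponent of each base dimension across the product:
  M: [v]_M − 2·[m]_M − [E_f]_M + [k_r]_M + [A]_M = (0) − 2·(1) − (1) + (0) + (0) = -3
  L: [v]_L − 2·[m]_L − [E_f]_L + [k_r]_L + [A]_L = (1) − 2·(0) − (1) + (0) + (2) = 2
  T: [v]_T − 2·[m]_T − [E_f]_T + [k_r]_T + [A]_T = (-1) − 2·(0) − (-3) + (-1) + (0) = 1
  I: [v]_I − 2·[m]_I − [E_f]_I + [k_r]_I + [A]_I = (0) − 2·(0) − (-1) + (0) + (0) = 1
Net dimensions [M⁻³ L² T I] ≠ [1] — not dimensionless.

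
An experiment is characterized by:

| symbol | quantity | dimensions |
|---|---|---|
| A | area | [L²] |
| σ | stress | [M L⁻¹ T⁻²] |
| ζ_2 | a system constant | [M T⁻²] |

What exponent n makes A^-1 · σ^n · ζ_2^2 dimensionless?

-2

Balance the M exponent: (1)·n from σ, plus −(0) + 2·(1) = 2 from the rest, must sum to zero.
n + 2 = 0, so n = -2.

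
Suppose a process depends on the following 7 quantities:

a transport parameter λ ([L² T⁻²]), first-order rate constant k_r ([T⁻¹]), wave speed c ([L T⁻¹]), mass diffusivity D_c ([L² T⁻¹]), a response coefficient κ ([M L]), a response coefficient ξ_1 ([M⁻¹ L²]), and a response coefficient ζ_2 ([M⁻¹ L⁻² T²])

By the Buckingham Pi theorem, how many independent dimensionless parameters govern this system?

There are 7 variables and 3 base dimensions (M, L, T).
The dimension matrix has rank 3.
Independent dimensionless groups: 7 − 3 = 4.

4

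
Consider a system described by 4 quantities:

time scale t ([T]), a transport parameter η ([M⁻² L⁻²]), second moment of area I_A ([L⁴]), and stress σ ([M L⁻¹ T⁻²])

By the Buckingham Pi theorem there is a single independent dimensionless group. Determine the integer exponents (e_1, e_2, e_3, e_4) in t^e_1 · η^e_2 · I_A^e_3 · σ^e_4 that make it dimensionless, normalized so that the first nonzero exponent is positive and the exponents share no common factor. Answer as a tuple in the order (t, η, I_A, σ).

(4, 1, 1, 2)

M: e_1·(0) + e_2·(-2) + e_3·(0) + e_4·(1) = 0
L: e_1·(0) + e_2·(-2) + e_3·(4) + e_4·(-1) = 0
T: e_1·(1) + e_2·(0) + e_3·(0) + e_4·(-2) = 0
Solving this homogeneous linear system for the smallest-integer solution (first nonzero entry positive) gives (4, 1, 1, 2).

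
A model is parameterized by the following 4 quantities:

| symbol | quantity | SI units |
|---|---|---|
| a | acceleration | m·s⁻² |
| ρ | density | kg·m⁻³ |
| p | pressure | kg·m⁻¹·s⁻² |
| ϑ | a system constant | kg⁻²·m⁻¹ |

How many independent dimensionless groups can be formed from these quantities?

1

There are 4 variables and 3 base dimensions (M, L, T).
The dimension matrix has rank 3.
Independent dimensionless groups: 4 − 3 = 1.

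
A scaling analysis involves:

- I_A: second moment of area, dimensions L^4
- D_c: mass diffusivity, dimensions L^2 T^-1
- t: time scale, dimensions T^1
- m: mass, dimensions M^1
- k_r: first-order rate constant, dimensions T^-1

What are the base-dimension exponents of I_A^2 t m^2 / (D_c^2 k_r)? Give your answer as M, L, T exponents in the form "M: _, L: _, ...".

Collect each base-dimension exponent across the product:
  M: 2·(0) − 2·(0) + (0) + 2·(1) − (0) = 2
  L: 2·(4) − 2·(2) + (0) + 2·(0) − (0) = 4
  T: 2·(0) − 2·(-1) + (1) + 2·(0) − (-1) = 4
So the dimensions are [M² L⁴ T⁴].

M: 2, L: 4, T: 4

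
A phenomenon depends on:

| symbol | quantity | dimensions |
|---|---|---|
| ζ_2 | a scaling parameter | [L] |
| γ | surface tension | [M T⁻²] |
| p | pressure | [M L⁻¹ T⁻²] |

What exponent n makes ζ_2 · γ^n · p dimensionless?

-1

Balance the M exponent: (1)·n from γ, plus (0) + (1) = 1 from the rest, must sum to zero.
n + 1 = 0, so n = -1.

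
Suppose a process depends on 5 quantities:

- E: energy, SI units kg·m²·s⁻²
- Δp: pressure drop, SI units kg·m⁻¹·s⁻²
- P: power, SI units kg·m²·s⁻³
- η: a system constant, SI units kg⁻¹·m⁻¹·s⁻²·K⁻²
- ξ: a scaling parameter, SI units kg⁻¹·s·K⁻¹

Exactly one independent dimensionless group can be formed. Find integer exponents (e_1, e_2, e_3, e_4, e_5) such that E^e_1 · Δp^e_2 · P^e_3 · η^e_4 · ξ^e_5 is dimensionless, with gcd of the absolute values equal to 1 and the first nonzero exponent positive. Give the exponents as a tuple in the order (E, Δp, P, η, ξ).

M: e_1·(1) + e_2·(1) + e_3·(1) + e_4·(-1) + e_5·(-1) = 0
L: e_1·(2) + e_2·(-1) + e_3·(2) + e_4·(-1) + e_5·(0) = 0
T: e_1·(-2) + e_2·(-2) + e_3·(-3) + e_4·(-2) + e_5·(1) = 0
Θ: e_1·(0) + e_2·(0) + e_3·(0) + e_4·(-2) + e_5·(-1) = 0
Solving this homogeneous linear system for the smallest-integer solution (first nonzero entry positive) gives (2, -1, -2, 1, -2).

(2, -1, -2, 1, -2)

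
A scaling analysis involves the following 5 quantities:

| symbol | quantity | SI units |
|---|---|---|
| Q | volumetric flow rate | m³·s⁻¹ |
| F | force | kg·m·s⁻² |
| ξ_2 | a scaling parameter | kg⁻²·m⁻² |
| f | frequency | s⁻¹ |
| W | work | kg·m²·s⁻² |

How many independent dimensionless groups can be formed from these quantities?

There are 5 variables and 3 base dimensions (M, L, T).
The dimension matrix has rank 3.
Independent dimensionless groups: 5 − 3 = 2.

2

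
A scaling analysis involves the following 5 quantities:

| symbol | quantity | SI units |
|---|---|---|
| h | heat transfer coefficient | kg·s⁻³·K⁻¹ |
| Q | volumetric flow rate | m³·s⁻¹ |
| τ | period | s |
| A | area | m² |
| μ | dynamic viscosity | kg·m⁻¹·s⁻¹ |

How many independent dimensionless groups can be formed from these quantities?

1

There are 5 variables and 4 base dimensions (M, L, T, Θ).
The dimension matrix has rank 4.
Independent dimensionless groups: 5 − 4 = 1.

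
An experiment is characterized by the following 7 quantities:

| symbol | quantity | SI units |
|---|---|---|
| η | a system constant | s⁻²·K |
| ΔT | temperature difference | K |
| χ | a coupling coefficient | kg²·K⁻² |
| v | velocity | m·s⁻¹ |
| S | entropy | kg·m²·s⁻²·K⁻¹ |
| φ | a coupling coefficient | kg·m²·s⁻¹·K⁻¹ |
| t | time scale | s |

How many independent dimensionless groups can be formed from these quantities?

There are 7 variables and 4 base dimensions (M, L, T, Θ).
The dimension matrix has rank 4.
Independent dimensionless groups: 7 − 4 = 3.

3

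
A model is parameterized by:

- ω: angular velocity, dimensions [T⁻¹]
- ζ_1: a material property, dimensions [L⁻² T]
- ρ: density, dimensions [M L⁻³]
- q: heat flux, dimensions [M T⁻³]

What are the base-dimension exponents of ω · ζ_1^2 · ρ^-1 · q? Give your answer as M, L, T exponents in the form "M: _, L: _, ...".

Collect each base-dimension exponent across the product:
  M: (0) + 2·(0) − (1) + (1) = 0
  L: (0) + 2·(-2) − (-3) + (0) = -1
  T: (-1) + 2·(1) − (0) + (-3) = -2
So the dimensions are [L⁻¹ T⁻²].

M: 0, L: -1, T: -2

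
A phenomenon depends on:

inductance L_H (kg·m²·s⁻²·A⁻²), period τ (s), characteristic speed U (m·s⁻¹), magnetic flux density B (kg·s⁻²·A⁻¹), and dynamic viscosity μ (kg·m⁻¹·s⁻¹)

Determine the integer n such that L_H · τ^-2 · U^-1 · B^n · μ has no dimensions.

Balance the M exponent: (1)·n from B, plus (1) − 2·(0) − (0) + (1) = 2 from the rest, must sum to zero.
n + 2 = 0, so n = -2.

-2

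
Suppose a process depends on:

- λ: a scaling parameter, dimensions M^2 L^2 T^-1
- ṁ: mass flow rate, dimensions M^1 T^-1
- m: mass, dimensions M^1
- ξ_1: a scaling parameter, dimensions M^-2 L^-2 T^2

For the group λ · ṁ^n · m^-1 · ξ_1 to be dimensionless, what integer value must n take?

1

Balance the M exponent: (1)·n from ṁ, plus (2) − (1) + (-2) = -1 from the rest, must sum to zero.
n − 1 = 0, so n = 1.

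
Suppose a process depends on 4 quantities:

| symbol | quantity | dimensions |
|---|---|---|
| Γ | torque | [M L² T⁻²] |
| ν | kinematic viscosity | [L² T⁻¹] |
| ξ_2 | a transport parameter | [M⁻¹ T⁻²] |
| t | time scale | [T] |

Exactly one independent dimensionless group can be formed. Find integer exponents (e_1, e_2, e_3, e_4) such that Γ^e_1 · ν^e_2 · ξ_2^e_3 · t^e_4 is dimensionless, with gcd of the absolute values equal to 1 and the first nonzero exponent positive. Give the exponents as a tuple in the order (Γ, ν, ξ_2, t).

(1, -1, 1, 3)

M: e_1·(1) + e_2·(0) + e_3·(-1) + e_4·(0) = 0
L: e_1·(2) + e_2·(2) + e_3·(0) + e_4·(0) = 0
T: e_1·(-2) + e_2·(-1) + e_3·(-2) + e_4·(1) = 0
Solving this homogeneous linear system for the smallest-integer solution (first nonzero entry positive) gives (1, -1, 1, 3).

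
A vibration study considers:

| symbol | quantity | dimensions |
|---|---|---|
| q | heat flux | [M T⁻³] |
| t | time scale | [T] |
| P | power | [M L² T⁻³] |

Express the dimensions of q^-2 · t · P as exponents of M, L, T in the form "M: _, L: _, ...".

Collect each base-dimension exponent across the product:
  M: −2·(1) + (0) + (1) = -1
  L: −2·(0) + (0) + (2) = 2
  T: −2·(-3) + (1) + (-3) = 4
So the dimensions are [M⁻¹ L² T⁴].

M: -1, L: 2, T: 4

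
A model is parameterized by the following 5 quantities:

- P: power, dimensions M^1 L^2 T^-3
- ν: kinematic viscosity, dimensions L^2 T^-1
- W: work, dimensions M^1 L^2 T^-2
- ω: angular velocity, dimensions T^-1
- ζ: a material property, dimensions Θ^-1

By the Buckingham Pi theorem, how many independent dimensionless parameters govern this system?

There are 5 variables and 4 base dimensions (M, L, T, Θ).
The dimension matrix has rank 4.
Independent dimensionless groups: 5 − 4 = 1.

1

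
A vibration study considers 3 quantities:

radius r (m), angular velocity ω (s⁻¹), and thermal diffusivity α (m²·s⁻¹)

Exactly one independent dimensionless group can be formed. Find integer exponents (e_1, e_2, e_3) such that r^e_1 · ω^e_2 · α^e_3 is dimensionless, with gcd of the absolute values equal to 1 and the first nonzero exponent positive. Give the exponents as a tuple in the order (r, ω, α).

(2, 1, -1)

L: e_1·(1) + e_2·(0) + e_3·(2) = 0
T: e_1·(0) + e_2·(-1) + e_3·(-1) = 0
Solving this homogeneous linear system for the smallest-integer solution (first nonzero entry positive) gives (2, 1, -1).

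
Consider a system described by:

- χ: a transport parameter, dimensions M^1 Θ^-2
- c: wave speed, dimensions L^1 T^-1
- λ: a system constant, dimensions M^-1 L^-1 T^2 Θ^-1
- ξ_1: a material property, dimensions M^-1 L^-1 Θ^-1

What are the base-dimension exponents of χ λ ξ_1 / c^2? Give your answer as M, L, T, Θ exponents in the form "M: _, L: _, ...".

M: -1, L: -4, T: 4, Θ: -4

Collect each base-dimension exponent across the product:
  M: (1) − 2·(0) + (-1) + (-1) = -1
  L: (0) − 2·(1) + (-1) + (-1) = -4
  T: (0) − 2·(-1) + (2) + (0) = 4
  Θ: (-2) − 2·(0) + (-1) + (-1) = -4
So the dimensions are [M⁻¹ L⁻⁴ T⁴ Θ⁻⁴].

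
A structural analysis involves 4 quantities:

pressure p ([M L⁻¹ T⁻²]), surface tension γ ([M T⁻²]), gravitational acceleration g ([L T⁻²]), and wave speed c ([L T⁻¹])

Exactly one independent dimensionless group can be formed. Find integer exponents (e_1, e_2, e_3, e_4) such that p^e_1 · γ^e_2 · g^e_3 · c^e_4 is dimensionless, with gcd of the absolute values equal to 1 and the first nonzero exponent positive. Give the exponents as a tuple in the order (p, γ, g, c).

M: e_1·(1) + e_2·(1) + e_3·(0) + e_4·(0) = 0
L: e_1·(-1) + e_2·(0) + e_3·(1) + e_4·(1) = 0
T: e_1·(-2) + e_2·(-2) + e_3·(-2) + e_4·(-1) = 0
Solving this homogeneous linear system for the smallest-integer solution (first nonzero entry positive) gives (1, -1, -1, 2).

(1, -1, -1, 2)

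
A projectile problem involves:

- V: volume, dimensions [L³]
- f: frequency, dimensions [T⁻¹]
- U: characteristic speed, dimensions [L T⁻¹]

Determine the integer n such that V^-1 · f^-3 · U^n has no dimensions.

3

Balance the L exponent: (1)·n from U, plus −(3) − 3·(0) = -3 from the rest, must sum to zero.
n − 3 = 0, so n = 3.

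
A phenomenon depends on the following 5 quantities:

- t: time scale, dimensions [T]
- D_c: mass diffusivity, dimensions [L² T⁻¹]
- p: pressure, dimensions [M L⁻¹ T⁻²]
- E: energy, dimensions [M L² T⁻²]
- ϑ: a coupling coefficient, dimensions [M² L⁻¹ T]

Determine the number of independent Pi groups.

There are 5 variables and 3 base dimensions (M, L, T).
The dimension matrix has rank 3.
Independent dimensionless groups: 5 − 3 = 2.

2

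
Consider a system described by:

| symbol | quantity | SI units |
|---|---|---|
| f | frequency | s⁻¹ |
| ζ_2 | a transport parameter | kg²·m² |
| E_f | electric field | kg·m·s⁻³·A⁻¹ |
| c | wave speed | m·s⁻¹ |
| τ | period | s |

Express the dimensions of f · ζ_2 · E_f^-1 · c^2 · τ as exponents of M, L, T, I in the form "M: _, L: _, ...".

Collect each base-dimension exponent across the product:
  M: (0) + (2) − (1) + 2·(0) + (0) = 1
  L: (0) + (2) − (1) + 2·(1) + (0) = 3
  T: (-1) + (0) − (-3) + 2·(-1) + (1) = 1
  I: (0) + (0) − (-1) + 2·(0) + (0) = 1
So the dimensions are [M L³ T I].

M: 1, L: 3, T: 1, I: 1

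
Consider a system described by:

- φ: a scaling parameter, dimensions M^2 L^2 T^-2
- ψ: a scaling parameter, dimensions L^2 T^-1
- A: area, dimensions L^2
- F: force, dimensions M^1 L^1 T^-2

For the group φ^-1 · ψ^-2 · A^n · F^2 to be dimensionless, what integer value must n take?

Balance the L exponent: (2)·n from A, plus −(2) − 2·(2) + 2·(1) = -4 from the rest, must sum to zero.
2n − 4 = 0, so n = 2.

2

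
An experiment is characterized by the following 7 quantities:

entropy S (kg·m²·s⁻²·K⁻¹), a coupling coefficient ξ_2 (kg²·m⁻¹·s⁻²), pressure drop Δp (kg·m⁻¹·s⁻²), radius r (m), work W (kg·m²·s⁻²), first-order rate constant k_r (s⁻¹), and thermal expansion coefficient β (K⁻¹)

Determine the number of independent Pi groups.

There are 7 variables and 4 base dimensions (M, L, T, Θ).
The dimension matrix has rank 4.
Independent dimensionless groups: 7 − 4 = 3.

3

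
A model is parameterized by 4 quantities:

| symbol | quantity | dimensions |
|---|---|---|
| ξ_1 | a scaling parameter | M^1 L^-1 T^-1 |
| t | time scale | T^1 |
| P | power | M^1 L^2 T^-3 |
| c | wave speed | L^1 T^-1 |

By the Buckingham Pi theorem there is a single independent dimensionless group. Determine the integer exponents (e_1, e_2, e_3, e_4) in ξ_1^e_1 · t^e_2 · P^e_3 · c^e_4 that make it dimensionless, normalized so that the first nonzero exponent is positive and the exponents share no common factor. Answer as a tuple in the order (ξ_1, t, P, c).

(1, 1, -1, 3)

M: e_1·(1) + e_2·(0) + e_3·(1) + e_4·(0) = 0
L: e_1·(-1) + e_2·(0) + e_3·(2) + e_4·(1) = 0
T: e_1·(-1) + e_2·(1) + e_3·(-3) + e_4·(-1) = 0
Solving this homogeneous linear system for the smallest-integer solution (first nonzero entry positive) gives (1, 1, -1, 3).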